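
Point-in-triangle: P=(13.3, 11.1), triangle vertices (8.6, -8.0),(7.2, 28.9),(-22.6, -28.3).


Cross products: AB x AP = -200.17, BC x BP = 879.36, CA x CP = 500.51
All same sign? no

No, outside


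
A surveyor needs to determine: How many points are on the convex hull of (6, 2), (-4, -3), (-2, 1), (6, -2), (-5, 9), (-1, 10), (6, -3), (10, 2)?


Convex hull vertices (CCW): (-5, 9), (-4, -3), (6, -3), (10, 2), (-1, 10)
Count = 5

5


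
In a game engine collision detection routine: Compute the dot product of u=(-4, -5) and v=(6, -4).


u . v = u_x*v_x + u_y*v_y = (-4)*6 + (-5)*(-4)
= (-24) + 20 = -4

-4


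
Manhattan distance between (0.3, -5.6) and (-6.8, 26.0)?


|0.3-(-6.8)| + |(-5.6)-26| = 7.1 + 31.6 = 38.7

38.7


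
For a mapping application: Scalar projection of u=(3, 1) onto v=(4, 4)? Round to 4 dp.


u.v = 16, |v| = sqrt(32) = 5.6569
Scalar projection = u.v / |v| = 16 / sqrt(32) = 2.8284

2.8284


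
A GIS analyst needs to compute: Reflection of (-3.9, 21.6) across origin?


Reflection over origin: (x,y) -> (-x,-y)
(-3.9, 21.6) -> (3.9, -21.6)

(3.9, -21.6)


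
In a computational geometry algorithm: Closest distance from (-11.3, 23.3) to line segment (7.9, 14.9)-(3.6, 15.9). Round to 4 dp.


Project P onto AB: t = 1 (clamped to [0,1])
Closest point on segment: (3.6, 15.9)
Distance: 16.6364

16.6364


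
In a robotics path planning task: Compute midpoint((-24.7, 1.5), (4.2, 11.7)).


M = (((-24.7)+4.2)/2, (1.5+11.7)/2)
= (-10.25, 6.6)

(-10.25, 6.6)


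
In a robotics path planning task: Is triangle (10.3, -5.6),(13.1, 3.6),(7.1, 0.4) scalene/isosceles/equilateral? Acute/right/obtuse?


Side lengths squared: AB^2=92.48, BC^2=46.24, CA^2=46.24
Sorted: [46.24, 46.24, 92.48]
By sides: Isosceles, By angles: Right

Isosceles, Right


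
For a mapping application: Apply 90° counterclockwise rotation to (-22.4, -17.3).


90° CCW: (x,y) -> (-y, x)
(-22.4,-17.3) -> (17.3, -22.4)

(17.3, -22.4)


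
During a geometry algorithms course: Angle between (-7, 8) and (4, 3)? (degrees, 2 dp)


u.v = -4, |u| = sqrt(113) = 10.6301, |v| = sqrt(25) = 5
cos(theta) = u.v/(|u||v|) = -4/sqrt(2825) = -0.075258
theta = acos(-0.075258) = 94.32 degrees

94.32 degrees


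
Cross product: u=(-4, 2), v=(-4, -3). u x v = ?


u x v = u_x*v_y - u_y*v_x = (-4)*(-3) - 2*(-4)
= 12 - (-8) = 20

20


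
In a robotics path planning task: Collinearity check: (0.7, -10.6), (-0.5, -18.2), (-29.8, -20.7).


Cross product: ((-0.5)-0.7)*((-20.7)-(-10.6)) - ((-18.2)-(-10.6))*((-29.8)-0.7)
= -219.68

No, not collinear


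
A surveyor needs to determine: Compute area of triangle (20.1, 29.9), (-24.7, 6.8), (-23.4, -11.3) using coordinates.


Area = |x_A(y_B-y_C) + x_B(y_C-y_A) + x_C(y_A-y_B)|/2
= |363.81 + 1017.64 + (-540.54)|/2
= 840.91/2 = 420.455

420.455


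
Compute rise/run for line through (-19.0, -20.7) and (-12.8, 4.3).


slope = (y2-y1)/(x2-x1) = (4.3-(-20.7))/((-12.8)-(-19)) = 25/6.2 = 4.0323

4.0323


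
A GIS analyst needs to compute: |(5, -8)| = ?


|u| = sqrt(5^2 + (-8)^2) = sqrt(89) = 9.434

9.434


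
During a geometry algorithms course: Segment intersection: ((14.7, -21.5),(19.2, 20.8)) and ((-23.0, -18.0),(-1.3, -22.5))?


Cross products: d1=93.7, d2=1031.86, d3=1610.46, d4=672.3
d1*d2 < 0 and d3*d4 < 0? no

No, they don't intersect


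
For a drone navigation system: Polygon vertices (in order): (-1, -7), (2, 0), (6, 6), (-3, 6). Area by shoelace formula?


Shoelace sum: ((-1)*0 - 2*(-7)) + (2*6 - 6*0) + (6*6 - (-3)*6) + ((-3)*(-7) - (-1)*6)
= 107
Area = |107|/2 = 53.5

53.5


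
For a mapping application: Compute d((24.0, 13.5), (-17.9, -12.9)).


dx=-41.9, dy=-26.4
d^2 = (-41.9)^2 + (-26.4)^2 = 2452.57
d = sqrt(2452.57) = 49.5234

49.5234


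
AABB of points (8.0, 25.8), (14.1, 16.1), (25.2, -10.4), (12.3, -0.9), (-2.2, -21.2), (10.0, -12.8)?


x range: [-2.2, 25.2]
y range: [-21.2, 25.8]
Bounding box: (-2.2,-21.2) to (25.2,25.8)

(-2.2,-21.2) to (25.2,25.8)


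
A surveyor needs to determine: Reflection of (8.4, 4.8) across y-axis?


Reflection over y-axis: (x,y) -> (-x,y)
(8.4, 4.8) -> (-8.4, 4.8)

(-8.4, 4.8)


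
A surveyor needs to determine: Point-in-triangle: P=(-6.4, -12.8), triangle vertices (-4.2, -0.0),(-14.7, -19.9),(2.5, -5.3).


Cross products: AB x AP = 90.62, BC x BP = 0.94, CA x CP = 97.42
All same sign? yes

Yes, inside


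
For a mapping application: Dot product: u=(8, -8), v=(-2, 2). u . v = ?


u . v = u_x*v_x + u_y*v_y = 8*(-2) + (-8)*2
= (-16) + (-16) = -32

-32


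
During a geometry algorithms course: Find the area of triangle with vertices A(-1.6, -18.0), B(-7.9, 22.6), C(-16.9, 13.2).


Area = |x_A(y_B-y_C) + x_B(y_C-y_A) + x_C(y_A-y_B)|/2
= |(-15.04) + (-246.48) + 686.14|/2
= 424.62/2 = 212.31

212.31


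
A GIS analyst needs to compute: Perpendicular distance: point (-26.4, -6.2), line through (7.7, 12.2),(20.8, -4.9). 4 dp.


|cross product| = 824.15
|line direction| = sqrt(464.02) = 21.5411
Distance = 824.15/sqrt(464.02) = 38.2594

38.2594


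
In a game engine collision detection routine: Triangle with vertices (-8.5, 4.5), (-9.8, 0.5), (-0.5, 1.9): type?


Side lengths squared: AB^2=17.69, BC^2=88.45, CA^2=70.76
Sorted: [17.69, 70.76, 88.45]
By sides: Scalene, By angles: Right

Scalene, Right


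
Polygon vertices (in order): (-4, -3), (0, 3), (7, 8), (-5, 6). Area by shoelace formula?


Shoelace sum: ((-4)*3 - 0*(-3)) + (0*8 - 7*3) + (7*6 - (-5)*8) + ((-5)*(-3) - (-4)*6)
= 88
Area = |88|/2 = 44

44


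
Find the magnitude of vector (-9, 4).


|u| = sqrt((-9)^2 + 4^2) = sqrt(97) = 9.8489

9.8489


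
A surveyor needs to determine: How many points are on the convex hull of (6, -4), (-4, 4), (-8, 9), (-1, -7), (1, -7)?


Convex hull vertices (CCW): (-8, 9), (-1, -7), (1, -7), (6, -4)
Count = 4

4


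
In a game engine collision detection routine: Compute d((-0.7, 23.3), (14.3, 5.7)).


dx=15, dy=-17.6
d^2 = 15^2 + (-17.6)^2 = 534.76
d = sqrt(534.76) = 23.1249

23.1249


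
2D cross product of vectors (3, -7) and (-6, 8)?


u x v = u_x*v_y - u_y*v_x = 3*8 - (-7)*(-6)
= 24 - 42 = -18

-18


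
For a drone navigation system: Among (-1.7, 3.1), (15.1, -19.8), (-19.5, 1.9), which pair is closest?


d(P0,P1) = 28.4016, d(P0,P2) = 17.8404, d(P1,P2) = 40.8418
Closest: P0 and P2

Closest pair: (-1.7, 3.1) and (-19.5, 1.9), distance = 17.8404


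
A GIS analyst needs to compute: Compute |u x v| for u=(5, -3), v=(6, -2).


|u x v| = |5*(-2) - (-3)*6|
= |(-10) - (-18)| = 8

8


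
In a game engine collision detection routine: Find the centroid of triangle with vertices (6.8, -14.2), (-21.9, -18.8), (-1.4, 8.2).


Centroid = ((x_A+x_B+x_C)/3, (y_A+y_B+y_C)/3)
= ((6.8+(-21.9)+(-1.4))/3, ((-14.2)+(-18.8)+8.2)/3)
= (-5.5, -8.2667)

(-5.5, -8.2667)


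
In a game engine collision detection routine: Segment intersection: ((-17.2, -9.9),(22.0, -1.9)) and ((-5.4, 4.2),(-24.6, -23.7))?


Cross products: d1=-58.5, d2=881.58, d3=458.32, d4=-481.76
d1*d2 < 0 and d3*d4 < 0? yes

Yes, they intersect


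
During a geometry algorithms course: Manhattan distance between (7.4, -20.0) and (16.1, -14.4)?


|7.4-16.1| + |(-20)-(-14.4)| = 8.7 + 5.6 = 14.3

14.3


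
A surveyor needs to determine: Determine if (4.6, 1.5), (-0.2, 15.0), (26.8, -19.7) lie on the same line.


Cross product: ((-0.2)-4.6)*((-19.7)-1.5) - (15-1.5)*(26.8-4.6)
= -197.94

No, not collinear


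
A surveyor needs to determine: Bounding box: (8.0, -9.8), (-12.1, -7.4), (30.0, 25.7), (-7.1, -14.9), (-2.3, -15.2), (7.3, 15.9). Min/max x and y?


x range: [-12.1, 30]
y range: [-15.2, 25.7]
Bounding box: (-12.1,-15.2) to (30,25.7)

(-12.1,-15.2) to (30,25.7)


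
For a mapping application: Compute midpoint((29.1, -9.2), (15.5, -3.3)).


M = ((29.1+15.5)/2, ((-9.2)+(-3.3))/2)
= (22.3, -6.25)

(22.3, -6.25)


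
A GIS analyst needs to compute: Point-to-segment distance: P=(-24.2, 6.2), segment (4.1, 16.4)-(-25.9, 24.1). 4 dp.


Project P onto AB: t = 0.8032 (clamped to [0,1])
Closest point on segment: (-19.9947, 22.5843)
Distance: 16.9154

16.9154


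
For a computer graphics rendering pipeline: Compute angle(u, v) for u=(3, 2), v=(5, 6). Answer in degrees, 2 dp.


u.v = 27, |u| = sqrt(13) = 3.6056, |v| = sqrt(61) = 7.8102
cos(theta) = u.v/(|u||v|) = 27/sqrt(793) = 0.958798
theta = acos(0.958798) = 16.5 degrees

16.5 degrees


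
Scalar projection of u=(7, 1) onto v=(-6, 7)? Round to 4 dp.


u.v = -35, |v| = sqrt(85) = 9.2195
Scalar projection = u.v / |v| = -35 / sqrt(85) = -3.7963

-3.7963


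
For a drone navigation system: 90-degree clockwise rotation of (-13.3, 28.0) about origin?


90° CW: (x,y) -> (y, -x)
(-13.3,28) -> (28, 13.3)

(28, 13.3)


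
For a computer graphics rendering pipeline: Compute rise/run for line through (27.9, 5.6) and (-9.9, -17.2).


slope = (y2-y1)/(x2-x1) = ((-17.2)-5.6)/((-9.9)-27.9) = (-22.8)/(-37.8) = 0.6032

0.6032


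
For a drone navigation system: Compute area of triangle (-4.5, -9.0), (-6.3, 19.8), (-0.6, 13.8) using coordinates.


Area = |x_A(y_B-y_C) + x_B(y_C-y_A) + x_C(y_A-y_B)|/2
= |(-27) + (-143.64) + 17.28|/2
= 153.36/2 = 76.68

76.68


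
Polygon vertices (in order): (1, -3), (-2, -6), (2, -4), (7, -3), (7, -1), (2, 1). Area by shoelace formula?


Shoelace sum: (1*(-6) - (-2)*(-3)) + ((-2)*(-4) - 2*(-6)) + (2*(-3) - 7*(-4)) + (7*(-1) - 7*(-3)) + (7*1 - 2*(-1)) + (2*(-3) - 1*1)
= 46
Area = |46|/2 = 23

23


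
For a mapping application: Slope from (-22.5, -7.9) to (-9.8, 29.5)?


slope = (y2-y1)/(x2-x1) = (29.5-(-7.9))/((-9.8)-(-22.5)) = 37.4/12.7 = 2.9449

2.9449


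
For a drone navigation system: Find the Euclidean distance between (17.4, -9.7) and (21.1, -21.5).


dx=3.7, dy=-11.8
d^2 = 3.7^2 + (-11.8)^2 = 152.93
d = sqrt(152.93) = 12.3665

12.3665


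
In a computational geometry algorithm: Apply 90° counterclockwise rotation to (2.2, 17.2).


90° CCW: (x,y) -> (-y, x)
(2.2,17.2) -> (-17.2, 2.2)

(-17.2, 2.2)


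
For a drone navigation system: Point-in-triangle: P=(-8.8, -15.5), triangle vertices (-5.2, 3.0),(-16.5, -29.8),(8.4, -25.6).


Cross products: AB x AP = 90.97, BC x BP = 323.73, CA x CP = 354.56
All same sign? yes

Yes, inside


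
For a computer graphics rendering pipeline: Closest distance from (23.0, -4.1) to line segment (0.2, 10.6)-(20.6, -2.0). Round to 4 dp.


Project P onto AB: t = 1 (clamped to [0,1])
Closest point on segment: (20.6, -2)
Distance: 3.189

3.189


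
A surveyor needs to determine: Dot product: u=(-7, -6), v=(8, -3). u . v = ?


u . v = u_x*v_x + u_y*v_y = (-7)*8 + (-6)*(-3)
= (-56) + 18 = -38

-38


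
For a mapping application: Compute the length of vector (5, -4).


|u| = sqrt(5^2 + (-4)^2) = sqrt(41) = 6.4031

6.4031


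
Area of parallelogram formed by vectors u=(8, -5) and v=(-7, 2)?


|u x v| = |8*2 - (-5)*(-7)|
= |16 - 35| = 19

19


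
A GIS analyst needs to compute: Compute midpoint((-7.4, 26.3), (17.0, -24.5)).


M = (((-7.4)+17)/2, (26.3+(-24.5))/2)
= (4.8, 0.9)

(4.8, 0.9)


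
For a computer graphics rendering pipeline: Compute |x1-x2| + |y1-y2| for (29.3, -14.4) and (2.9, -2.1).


|29.3-2.9| + |(-14.4)-(-2.1)| = 26.4 + 12.3 = 38.7

38.7


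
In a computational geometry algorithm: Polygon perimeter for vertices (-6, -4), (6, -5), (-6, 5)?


Sides: (-6, -4)->(6, -5): sqrt(145) = 12.041595, (6, -5)->(-6, 5): sqrt(244) = 15.620499, (-6, 5)->(-6, -4): sqrt(81) = 9
Sum = 36.662094
Perimeter = 36.6621

36.6621


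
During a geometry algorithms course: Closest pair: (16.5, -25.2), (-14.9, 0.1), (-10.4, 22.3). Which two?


d(P0,P1) = 40.3243, d(P0,P2) = 54.5881, d(P1,P2) = 22.6515
Closest: P1 and P2

Closest pair: (-14.9, 0.1) and (-10.4, 22.3), distance = 22.6515


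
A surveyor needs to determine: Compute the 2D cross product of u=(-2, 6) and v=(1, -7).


u x v = u_x*v_y - u_y*v_x = (-2)*(-7) - 6*1
= 14 - 6 = 8

8


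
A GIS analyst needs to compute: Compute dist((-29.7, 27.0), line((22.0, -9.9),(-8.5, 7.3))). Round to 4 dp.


|cross product| = 236.21
|line direction| = sqrt(1226.09) = 35.0156
Distance = 236.21/sqrt(1226.09) = 6.7459

6.7459


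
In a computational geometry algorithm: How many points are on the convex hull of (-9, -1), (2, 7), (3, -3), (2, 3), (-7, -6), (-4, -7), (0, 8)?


Convex hull vertices (CCW): (-9, -1), (-7, -6), (-4, -7), (3, -3), (2, 7), (0, 8)
Count = 6

6


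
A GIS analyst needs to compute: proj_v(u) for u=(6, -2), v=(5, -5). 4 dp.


u.v = 40, |v| = sqrt(50) = 7.0711
Scalar projection = u.v / |v| = 40 / sqrt(50) = 5.6569

5.6569


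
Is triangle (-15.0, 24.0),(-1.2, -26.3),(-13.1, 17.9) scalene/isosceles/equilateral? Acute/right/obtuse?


Side lengths squared: AB^2=2720.53, BC^2=2095.25, CA^2=40.82
Sorted: [40.82, 2095.25, 2720.53]
By sides: Scalene, By angles: Obtuse

Scalene, Obtuse


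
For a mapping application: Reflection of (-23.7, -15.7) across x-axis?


Reflection over x-axis: (x,y) -> (x,-y)
(-23.7, -15.7) -> (-23.7, 15.7)

(-23.7, 15.7)


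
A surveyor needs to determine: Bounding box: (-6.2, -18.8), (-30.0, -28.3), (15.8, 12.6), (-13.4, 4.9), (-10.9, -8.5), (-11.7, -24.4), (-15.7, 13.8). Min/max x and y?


x range: [-30, 15.8]
y range: [-28.3, 13.8]
Bounding box: (-30,-28.3) to (15.8,13.8)

(-30,-28.3) to (15.8,13.8)


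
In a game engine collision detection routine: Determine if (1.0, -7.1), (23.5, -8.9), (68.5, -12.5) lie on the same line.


Cross product: (23.5-1)*((-12.5)-(-7.1)) - ((-8.9)-(-7.1))*(68.5-1)
= 0

Yes, collinear


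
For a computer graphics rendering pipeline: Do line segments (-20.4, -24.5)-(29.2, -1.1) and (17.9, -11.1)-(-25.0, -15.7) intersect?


Cross products: d1=398.68, d2=-377.02, d3=-231.58, d4=544.12
d1*d2 < 0 and d3*d4 < 0? yes

Yes, they intersect


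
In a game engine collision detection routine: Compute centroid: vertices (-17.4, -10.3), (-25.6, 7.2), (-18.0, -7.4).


Centroid = ((x_A+x_B+x_C)/3, (y_A+y_B+y_C)/3)
= (((-17.4)+(-25.6)+(-18))/3, ((-10.3)+7.2+(-7.4))/3)
= (-20.3333, -3.5)

(-20.3333, -3.5)


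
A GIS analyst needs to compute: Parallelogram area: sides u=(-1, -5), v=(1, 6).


|u x v| = |(-1)*6 - (-5)*1|
= |(-6) - (-5)| = 1

1


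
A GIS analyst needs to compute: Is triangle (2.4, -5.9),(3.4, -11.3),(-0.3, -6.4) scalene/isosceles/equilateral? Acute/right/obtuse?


Side lengths squared: AB^2=30.16, BC^2=37.7, CA^2=7.54
Sorted: [7.54, 30.16, 37.7]
By sides: Scalene, By angles: Right

Scalene, Right


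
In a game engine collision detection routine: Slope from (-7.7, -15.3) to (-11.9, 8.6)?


slope = (y2-y1)/(x2-x1) = (8.6-(-15.3))/((-11.9)-(-7.7)) = 23.9/(-4.2) = -5.6905

-5.6905


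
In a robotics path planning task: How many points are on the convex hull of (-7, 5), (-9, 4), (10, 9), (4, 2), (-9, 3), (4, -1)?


Convex hull vertices (CCW): (-9, 3), (4, -1), (10, 9), (-7, 5), (-9, 4)
Count = 5

5


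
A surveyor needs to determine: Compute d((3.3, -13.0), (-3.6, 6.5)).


dx=-6.9, dy=19.5
d^2 = (-6.9)^2 + 19.5^2 = 427.86
d = sqrt(427.86) = 20.6848

20.6848


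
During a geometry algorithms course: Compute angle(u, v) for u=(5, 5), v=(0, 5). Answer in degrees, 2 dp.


u.v = 25, |u| = sqrt(50) = 7.0711, |v| = sqrt(25) = 5
cos(theta) = u.v/(|u||v|) = 25/sqrt(1250) = 0.707107
theta = acos(0.707107) = 45 degrees

45 degrees


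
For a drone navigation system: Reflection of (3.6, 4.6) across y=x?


Reflection over y=x: (x,y) -> (y,x)
(3.6, 4.6) -> (4.6, 3.6)

(4.6, 3.6)


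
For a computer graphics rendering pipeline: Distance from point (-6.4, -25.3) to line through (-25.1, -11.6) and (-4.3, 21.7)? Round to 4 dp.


|cross product| = 907.67
|line direction| = sqrt(1541.53) = 39.2623
Distance = 907.67/sqrt(1541.53) = 23.1181

23.1181


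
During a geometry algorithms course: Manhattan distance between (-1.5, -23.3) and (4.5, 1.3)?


|(-1.5)-4.5| + |(-23.3)-1.3| = 6 + 24.6 = 30.6

30.6


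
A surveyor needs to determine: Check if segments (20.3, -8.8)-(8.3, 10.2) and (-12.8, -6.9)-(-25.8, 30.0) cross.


Cross products: d1=-1196.69, d2=-1000.89, d3=606.1, d4=410.3
d1*d2 < 0 and d3*d4 < 0? no

No, they don't intersect


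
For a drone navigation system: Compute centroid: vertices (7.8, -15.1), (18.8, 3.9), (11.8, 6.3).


Centroid = ((x_A+x_B+x_C)/3, (y_A+y_B+y_C)/3)
= ((7.8+18.8+11.8)/3, ((-15.1)+3.9+6.3)/3)
= (12.8, -1.6333)

(12.8, -1.6333)


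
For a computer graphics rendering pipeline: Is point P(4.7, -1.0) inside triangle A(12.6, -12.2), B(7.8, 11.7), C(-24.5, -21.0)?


Cross products: AB x AP = 135.05, BC x BP = 308.84, CA x CP = 485.04
All same sign? yes

Yes, inside


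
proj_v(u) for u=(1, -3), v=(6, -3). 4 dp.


u.v = 15, |v| = sqrt(45) = 6.7082
Scalar projection = u.v / |v| = 15 / sqrt(45) = 2.2361

2.2361


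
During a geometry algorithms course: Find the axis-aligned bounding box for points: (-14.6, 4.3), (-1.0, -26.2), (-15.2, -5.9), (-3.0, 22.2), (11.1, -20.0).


x range: [-15.2, 11.1]
y range: [-26.2, 22.2]
Bounding box: (-15.2,-26.2) to (11.1,22.2)

(-15.2,-26.2) to (11.1,22.2)


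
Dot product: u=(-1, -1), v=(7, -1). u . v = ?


u . v = u_x*v_x + u_y*v_y = (-1)*7 + (-1)*(-1)
= (-7) + 1 = -6

-6


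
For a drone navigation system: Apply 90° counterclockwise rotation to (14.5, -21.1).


90° CCW: (x,y) -> (-y, x)
(14.5,-21.1) -> (21.1, 14.5)

(21.1, 14.5)


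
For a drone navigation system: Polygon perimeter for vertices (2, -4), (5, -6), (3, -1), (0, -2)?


Sides: (2, -4)->(5, -6): sqrt(13) = 3.605551, (5, -6)->(3, -1): sqrt(29) = 5.385165, (3, -1)->(0, -2): sqrt(10) = 3.162278, (0, -2)->(2, -4): sqrt(8) = 2.828427
Sum = 14.981421
Perimeter = 14.9814

14.9814


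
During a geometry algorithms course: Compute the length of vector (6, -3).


|u| = sqrt(6^2 + (-3)^2) = sqrt(45) = 6.7082

6.7082


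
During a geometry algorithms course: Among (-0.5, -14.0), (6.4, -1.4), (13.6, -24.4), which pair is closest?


d(P0,P1) = 14.3656, d(P0,P2) = 17.5206, d(P1,P2) = 24.1006
Closest: P0 and P1

Closest pair: (-0.5, -14.0) and (6.4, -1.4), distance = 14.3656


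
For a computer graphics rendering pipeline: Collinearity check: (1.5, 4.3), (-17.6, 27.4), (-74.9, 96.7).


Cross product: ((-17.6)-1.5)*(96.7-4.3) - (27.4-4.3)*((-74.9)-1.5)
= 0

Yes, collinear


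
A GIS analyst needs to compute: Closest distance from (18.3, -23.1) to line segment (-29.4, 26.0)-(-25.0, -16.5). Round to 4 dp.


Project P onto AB: t = 1 (clamped to [0,1])
Closest point on segment: (-25, -16.5)
Distance: 43.8001

43.8001


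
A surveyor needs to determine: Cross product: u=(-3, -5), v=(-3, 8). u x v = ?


u x v = u_x*v_y - u_y*v_x = (-3)*8 - (-5)*(-3)
= (-24) - 15 = -39

-39


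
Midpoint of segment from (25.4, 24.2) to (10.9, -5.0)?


M = ((25.4+10.9)/2, (24.2+(-5))/2)
= (18.15, 9.6)

(18.15, 9.6)


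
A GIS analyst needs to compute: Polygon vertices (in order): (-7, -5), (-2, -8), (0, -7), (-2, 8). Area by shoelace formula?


Shoelace sum: ((-7)*(-8) - (-2)*(-5)) + ((-2)*(-7) - 0*(-8)) + (0*8 - (-2)*(-7)) + ((-2)*(-5) - (-7)*8)
= 112
Area = |112|/2 = 56

56


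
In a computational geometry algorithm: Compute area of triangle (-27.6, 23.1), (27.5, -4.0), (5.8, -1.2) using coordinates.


Area = |x_A(y_B-y_C) + x_B(y_C-y_A) + x_C(y_A-y_B)|/2
= |77.28 + (-668.25) + 157.18|/2
= 433.79/2 = 216.895

216.895


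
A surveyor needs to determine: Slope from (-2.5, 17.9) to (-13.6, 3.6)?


slope = (y2-y1)/(x2-x1) = (3.6-17.9)/((-13.6)-(-2.5)) = (-14.3)/(-11.1) = 1.2883

1.2883


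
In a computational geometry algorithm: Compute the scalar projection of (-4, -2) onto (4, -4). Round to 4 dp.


u.v = -8, |v| = sqrt(32) = 5.6569
Scalar projection = u.v / |v| = -8 / sqrt(32) = -1.4142

-1.4142


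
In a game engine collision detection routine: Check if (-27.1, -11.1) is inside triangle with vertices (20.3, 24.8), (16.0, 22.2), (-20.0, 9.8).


Cross products: AB x AP = 31.13, BC x BP = 664.36, CA x CP = -735.77
All same sign? no

No, outside


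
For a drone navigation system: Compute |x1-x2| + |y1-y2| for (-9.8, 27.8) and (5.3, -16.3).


|(-9.8)-5.3| + |27.8-(-16.3)| = 15.1 + 44.1 = 59.2

59.2


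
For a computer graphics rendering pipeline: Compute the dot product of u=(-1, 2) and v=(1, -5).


u . v = u_x*v_x + u_y*v_y = (-1)*1 + 2*(-5)
= (-1) + (-10) = -11

-11


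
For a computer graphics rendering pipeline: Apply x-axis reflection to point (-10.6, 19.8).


Reflection over x-axis: (x,y) -> (x,-y)
(-10.6, 19.8) -> (-10.6, -19.8)

(-10.6, -19.8)


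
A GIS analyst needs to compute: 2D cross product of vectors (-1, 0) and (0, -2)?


u x v = u_x*v_y - u_y*v_x = (-1)*(-2) - 0*0
= 2 - 0 = 2

2


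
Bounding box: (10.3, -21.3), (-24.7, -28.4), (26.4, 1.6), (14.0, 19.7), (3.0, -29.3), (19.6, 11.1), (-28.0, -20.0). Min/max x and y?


x range: [-28, 26.4]
y range: [-29.3, 19.7]
Bounding box: (-28,-29.3) to (26.4,19.7)

(-28,-29.3) to (26.4,19.7)


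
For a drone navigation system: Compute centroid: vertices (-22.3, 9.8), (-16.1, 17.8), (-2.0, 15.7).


Centroid = ((x_A+x_B+x_C)/3, (y_A+y_B+y_C)/3)
= (((-22.3)+(-16.1)+(-2))/3, (9.8+17.8+15.7)/3)
= (-13.4667, 14.4333)

(-13.4667, 14.4333)


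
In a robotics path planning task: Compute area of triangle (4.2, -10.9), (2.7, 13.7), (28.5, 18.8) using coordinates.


Area = |x_A(y_B-y_C) + x_B(y_C-y_A) + x_C(y_A-y_B)|/2
= |(-21.42) + 80.19 + (-701.1)|/2
= 642.33/2 = 321.165

321.165


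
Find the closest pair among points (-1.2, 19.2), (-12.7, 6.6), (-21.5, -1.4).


d(P0,P1) = 17.059, d(P0,P2) = 28.9214, d(P1,P2) = 11.8929
Closest: P1 and P2

Closest pair: (-12.7, 6.6) and (-21.5, -1.4), distance = 11.8929


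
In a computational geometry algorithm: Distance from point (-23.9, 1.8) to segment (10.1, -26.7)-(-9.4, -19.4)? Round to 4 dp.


Project P onto AB: t = 1 (clamped to [0,1])
Closest point on segment: (-9.4, -19.4)
Distance: 25.6844

25.6844


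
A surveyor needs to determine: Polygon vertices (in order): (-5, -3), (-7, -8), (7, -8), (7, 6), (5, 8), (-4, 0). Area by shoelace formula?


Shoelace sum: ((-5)*(-8) - (-7)*(-3)) + ((-7)*(-8) - 7*(-8)) + (7*6 - 7*(-8)) + (7*8 - 5*6) + (5*0 - (-4)*8) + ((-4)*(-3) - (-5)*0)
= 299
Area = |299|/2 = 149.5

149.5


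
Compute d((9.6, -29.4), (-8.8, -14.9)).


dx=-18.4, dy=14.5
d^2 = (-18.4)^2 + 14.5^2 = 548.81
d = sqrt(548.81) = 23.4267

23.4267


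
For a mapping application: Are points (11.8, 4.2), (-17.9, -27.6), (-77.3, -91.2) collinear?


Cross product: ((-17.9)-11.8)*((-91.2)-4.2) - ((-27.6)-4.2)*((-77.3)-11.8)
= 0

Yes, collinear


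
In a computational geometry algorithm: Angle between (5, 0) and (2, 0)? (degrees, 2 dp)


u.v = 10, |u| = sqrt(25) = 5, |v| = sqrt(4) = 2
cos(theta) = u.v/(|u||v|) = 10/sqrt(100) = 1
theta = acos(1) = 0 degrees

0 degrees


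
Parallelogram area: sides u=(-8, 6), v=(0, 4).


|u x v| = |(-8)*4 - 6*0|
= |(-32) - 0| = 32

32


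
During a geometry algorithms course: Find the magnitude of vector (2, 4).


|u| = sqrt(2^2 + 4^2) = sqrt(20) = 4.4721

4.4721


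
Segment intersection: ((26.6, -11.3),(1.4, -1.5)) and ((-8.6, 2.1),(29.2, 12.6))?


Cross products: d1=-876.12, d2=-241.08, d3=7.28, d4=-627.76
d1*d2 < 0 and d3*d4 < 0? no

No, they don't intersect


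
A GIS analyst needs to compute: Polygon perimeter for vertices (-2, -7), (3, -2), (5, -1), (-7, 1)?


Sides: (-2, -7)->(3, -2): sqrt(50) = 7.071068, (3, -2)->(5, -1): sqrt(5) = 2.236068, (5, -1)->(-7, 1): sqrt(148) = 12.165525, (-7, 1)->(-2, -7): sqrt(89) = 9.433981
Sum = 30.906642
Perimeter = 30.9066

30.9066


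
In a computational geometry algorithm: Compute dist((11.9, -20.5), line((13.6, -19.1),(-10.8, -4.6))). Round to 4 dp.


|cross product| = 58.81
|line direction| = sqrt(805.61) = 28.3833
Distance = 58.81/sqrt(805.61) = 2.072

2.072


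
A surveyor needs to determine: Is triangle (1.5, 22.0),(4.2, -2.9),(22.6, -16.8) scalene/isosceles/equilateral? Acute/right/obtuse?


Side lengths squared: AB^2=627.3, BC^2=531.77, CA^2=1950.65
Sorted: [531.77, 627.3, 1950.65]
By sides: Scalene, By angles: Obtuse

Scalene, Obtuse


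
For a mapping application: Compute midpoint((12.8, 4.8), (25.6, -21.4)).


M = ((12.8+25.6)/2, (4.8+(-21.4))/2)
= (19.2, -8.3)

(19.2, -8.3)


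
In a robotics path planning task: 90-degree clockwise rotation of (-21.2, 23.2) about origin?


90° CW: (x,y) -> (y, -x)
(-21.2,23.2) -> (23.2, 21.2)

(23.2, 21.2)


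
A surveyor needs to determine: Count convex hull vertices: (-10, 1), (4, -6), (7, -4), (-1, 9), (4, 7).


Convex hull vertices (CCW): (-10, 1), (4, -6), (7, -4), (4, 7), (-1, 9)
Count = 5

5


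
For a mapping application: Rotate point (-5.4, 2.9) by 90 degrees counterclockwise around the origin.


90° CCW: (x,y) -> (-y, x)
(-5.4,2.9) -> (-2.9, -5.4)

(-2.9, -5.4)


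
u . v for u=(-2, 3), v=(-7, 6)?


u . v = u_x*v_x + u_y*v_y = (-2)*(-7) + 3*6
= 14 + 18 = 32

32


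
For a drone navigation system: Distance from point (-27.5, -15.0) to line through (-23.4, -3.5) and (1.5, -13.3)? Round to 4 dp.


|cross product| = 326.53
|line direction| = sqrt(716.05) = 26.7591
Distance = 326.53/sqrt(716.05) = 12.2026

12.2026


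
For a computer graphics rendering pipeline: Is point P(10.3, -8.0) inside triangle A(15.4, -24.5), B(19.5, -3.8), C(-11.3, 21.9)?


Cross products: AB x AP = 173.22, BC x BP = 365.8, CA x CP = 203.91
All same sign? yes

Yes, inside


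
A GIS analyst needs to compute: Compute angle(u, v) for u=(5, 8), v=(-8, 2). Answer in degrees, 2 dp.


u.v = -24, |u| = sqrt(89) = 9.434, |v| = sqrt(68) = 8.2462
cos(theta) = u.v/(|u||v|) = -24/sqrt(6052) = -0.308505
theta = acos(-0.308505) = 107.97 degrees

107.97 degrees


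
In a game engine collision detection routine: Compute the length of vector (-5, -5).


|u| = sqrt((-5)^2 + (-5)^2) = sqrt(50) = 7.0711

7.0711


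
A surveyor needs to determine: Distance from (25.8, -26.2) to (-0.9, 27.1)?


dx=-26.7, dy=53.3
d^2 = (-26.7)^2 + 53.3^2 = 3553.78
d = sqrt(3553.78) = 59.6136

59.6136


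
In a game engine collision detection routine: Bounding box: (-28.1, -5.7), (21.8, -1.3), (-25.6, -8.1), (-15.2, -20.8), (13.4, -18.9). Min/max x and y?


x range: [-28.1, 21.8]
y range: [-20.8, -1.3]
Bounding box: (-28.1,-20.8) to (21.8,-1.3)

(-28.1,-20.8) to (21.8,-1.3)


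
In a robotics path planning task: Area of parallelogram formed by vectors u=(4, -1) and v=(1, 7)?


|u x v| = |4*7 - (-1)*1|
= |28 - (-1)| = 29

29


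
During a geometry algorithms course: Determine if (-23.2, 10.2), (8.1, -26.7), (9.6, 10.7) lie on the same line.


Cross product: (8.1-(-23.2))*(10.7-10.2) - ((-26.7)-10.2)*(9.6-(-23.2))
= 1225.97

No, not collinear


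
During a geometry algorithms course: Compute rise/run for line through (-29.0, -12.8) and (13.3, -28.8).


slope = (y2-y1)/(x2-x1) = ((-28.8)-(-12.8))/(13.3-(-29)) = (-16)/42.3 = -0.3783

-0.3783


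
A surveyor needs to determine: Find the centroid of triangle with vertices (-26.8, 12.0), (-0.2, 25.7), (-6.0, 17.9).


Centroid = ((x_A+x_B+x_C)/3, (y_A+y_B+y_C)/3)
= (((-26.8)+(-0.2)+(-6))/3, (12+25.7+17.9)/3)
= (-11, 18.5333)

(-11, 18.5333)


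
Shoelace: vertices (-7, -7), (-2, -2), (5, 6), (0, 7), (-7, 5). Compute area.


Shoelace sum: ((-7)*(-2) - (-2)*(-7)) + ((-2)*6 - 5*(-2)) + (5*7 - 0*6) + (0*5 - (-7)*7) + ((-7)*(-7) - (-7)*5)
= 166
Area = |166|/2 = 83

83


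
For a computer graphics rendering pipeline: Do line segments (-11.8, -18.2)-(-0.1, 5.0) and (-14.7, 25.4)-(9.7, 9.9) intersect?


Cross products: d1=-1018.89, d2=-271.46, d3=577.4, d4=-170.03
d1*d2 < 0 and d3*d4 < 0? no

No, they don't intersect


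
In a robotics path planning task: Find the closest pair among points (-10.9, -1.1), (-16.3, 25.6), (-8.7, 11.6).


d(P0,P1) = 27.2406, d(P0,P2) = 12.8891, d(P1,P2) = 15.9298
Closest: P0 and P2

Closest pair: (-10.9, -1.1) and (-8.7, 11.6), distance = 12.8891


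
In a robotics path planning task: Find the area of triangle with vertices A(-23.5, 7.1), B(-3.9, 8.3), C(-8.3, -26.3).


Area = |x_A(y_B-y_C) + x_B(y_C-y_A) + x_C(y_A-y_B)|/2
= |(-813.1) + 130.26 + 9.96|/2
= 672.88/2 = 336.44

336.44


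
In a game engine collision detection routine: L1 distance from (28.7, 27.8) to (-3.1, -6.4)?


|28.7-(-3.1)| + |27.8-(-6.4)| = 31.8 + 34.2 = 66

66


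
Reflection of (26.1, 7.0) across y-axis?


Reflection over y-axis: (x,y) -> (-x,y)
(26.1, 7) -> (-26.1, 7)

(-26.1, 7)


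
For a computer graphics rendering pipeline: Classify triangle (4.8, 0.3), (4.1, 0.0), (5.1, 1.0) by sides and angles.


Side lengths squared: AB^2=0.58, BC^2=2, CA^2=0.58
Sorted: [0.58, 0.58, 2]
By sides: Isosceles, By angles: Obtuse

Isosceles, Obtuse


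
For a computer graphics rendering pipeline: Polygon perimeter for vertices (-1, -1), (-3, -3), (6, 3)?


Sides: (-1, -1)->(-3, -3): sqrt(8) = 2.828427, (-3, -3)->(6, 3): sqrt(117) = 10.816654, (6, 3)->(-1, -1): sqrt(65) = 8.062258
Sum = 21.707339
Perimeter = 21.7073

21.7073


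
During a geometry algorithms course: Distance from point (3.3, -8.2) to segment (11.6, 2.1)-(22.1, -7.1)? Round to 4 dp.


Project P onto AB: t = 0.039 (clamped to [0,1])
Closest point on segment: (12.01, 1.7408)
Distance: 13.2168

13.2168


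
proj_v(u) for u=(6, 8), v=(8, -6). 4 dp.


u.v = 0, |v| = sqrt(100) = 10
Scalar projection = u.v / |v| = 0 / sqrt(100) = 0

0


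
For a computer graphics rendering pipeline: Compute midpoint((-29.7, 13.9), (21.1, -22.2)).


M = (((-29.7)+21.1)/2, (13.9+(-22.2))/2)
= (-4.3, -4.15)

(-4.3, -4.15)


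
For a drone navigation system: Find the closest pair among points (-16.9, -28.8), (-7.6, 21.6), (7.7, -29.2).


d(P0,P1) = 51.2509, d(P0,P2) = 24.6033, d(P1,P2) = 53.054
Closest: P0 and P2

Closest pair: (-16.9, -28.8) and (7.7, -29.2), distance = 24.6033


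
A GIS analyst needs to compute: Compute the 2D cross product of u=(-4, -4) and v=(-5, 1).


u x v = u_x*v_y - u_y*v_x = (-4)*1 - (-4)*(-5)
= (-4) - 20 = -24

-24


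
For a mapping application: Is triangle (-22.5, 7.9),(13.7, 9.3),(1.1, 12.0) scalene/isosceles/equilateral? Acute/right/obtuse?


Side lengths squared: AB^2=1312.4, BC^2=166.05, CA^2=573.77
Sorted: [166.05, 573.77, 1312.4]
By sides: Scalene, By angles: Obtuse

Scalene, Obtuse


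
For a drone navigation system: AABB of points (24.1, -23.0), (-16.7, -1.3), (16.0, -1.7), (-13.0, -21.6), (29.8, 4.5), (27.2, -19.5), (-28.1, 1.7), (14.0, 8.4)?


x range: [-28.1, 29.8]
y range: [-23, 8.4]
Bounding box: (-28.1,-23) to (29.8,8.4)

(-28.1,-23) to (29.8,8.4)


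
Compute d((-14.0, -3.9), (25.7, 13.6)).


dx=39.7, dy=17.5
d^2 = 39.7^2 + 17.5^2 = 1882.34
d = sqrt(1882.34) = 43.3859

43.3859


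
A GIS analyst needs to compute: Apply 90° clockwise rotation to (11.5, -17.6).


90° CW: (x,y) -> (y, -x)
(11.5,-17.6) -> (-17.6, -11.5)

(-17.6, -11.5)


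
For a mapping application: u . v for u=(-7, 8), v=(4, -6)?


u . v = u_x*v_x + u_y*v_y = (-7)*4 + 8*(-6)
= (-28) + (-48) = -76

-76


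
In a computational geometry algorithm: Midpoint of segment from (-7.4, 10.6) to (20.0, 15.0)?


M = (((-7.4)+20)/2, (10.6+15)/2)
= (6.3, 12.8)

(6.3, 12.8)


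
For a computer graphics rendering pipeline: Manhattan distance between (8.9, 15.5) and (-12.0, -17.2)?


|8.9-(-12)| + |15.5-(-17.2)| = 20.9 + 32.7 = 53.6

53.6


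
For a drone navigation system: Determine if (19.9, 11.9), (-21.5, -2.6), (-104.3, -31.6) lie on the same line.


Cross product: ((-21.5)-19.9)*((-31.6)-11.9) - ((-2.6)-11.9)*((-104.3)-19.9)
= 0

Yes, collinear


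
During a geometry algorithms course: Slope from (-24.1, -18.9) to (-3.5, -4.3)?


slope = (y2-y1)/(x2-x1) = ((-4.3)-(-18.9))/((-3.5)-(-24.1)) = 14.6/20.6 = 0.7087

0.7087


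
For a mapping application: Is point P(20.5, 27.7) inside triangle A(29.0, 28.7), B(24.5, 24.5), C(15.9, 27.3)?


Cross products: AB x AP = -31.2, BC x BP = -16.32, CA x CP = -1.2
All same sign? yes

Yes, inside


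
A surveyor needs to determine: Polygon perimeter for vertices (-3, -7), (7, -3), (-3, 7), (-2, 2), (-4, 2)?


Sides: (-3, -7)->(7, -3): sqrt(116) = 10.77033, (7, -3)->(-3, 7): sqrt(200) = 14.142136, (-3, 7)->(-2, 2): sqrt(26) = 5.09902, (-2, 2)->(-4, 2): sqrt(4) = 2, (-4, 2)->(-3, -7): sqrt(82) = 9.055385
Sum = 41.066871
Perimeter = 41.0669

41.0669


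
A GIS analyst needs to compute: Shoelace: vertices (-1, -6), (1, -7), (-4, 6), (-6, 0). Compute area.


Shoelace sum: ((-1)*(-7) - 1*(-6)) + (1*6 - (-4)*(-7)) + ((-4)*0 - (-6)*6) + ((-6)*(-6) - (-1)*0)
= 63
Area = |63|/2 = 31.5

31.5


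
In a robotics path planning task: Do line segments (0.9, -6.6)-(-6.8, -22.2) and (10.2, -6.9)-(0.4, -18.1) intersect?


Cross products: d1=-107.1, d2=-40.46, d3=147.39, d4=80.75
d1*d2 < 0 and d3*d4 < 0? no

No, they don't intersect


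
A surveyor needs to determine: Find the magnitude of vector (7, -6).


|u| = sqrt(7^2 + (-6)^2) = sqrt(85) = 9.2195

9.2195


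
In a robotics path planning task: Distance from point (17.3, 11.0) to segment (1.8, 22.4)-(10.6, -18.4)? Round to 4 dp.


Project P onto AB: t = 0.3453 (clamped to [0,1])
Closest point on segment: (4.8385, 8.3122)
Distance: 12.748

12.748


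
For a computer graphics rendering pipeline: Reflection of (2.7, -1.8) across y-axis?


Reflection over y-axis: (x,y) -> (-x,y)
(2.7, -1.8) -> (-2.7, -1.8)

(-2.7, -1.8)


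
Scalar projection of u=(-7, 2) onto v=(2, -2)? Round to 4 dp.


u.v = -18, |v| = sqrt(8) = 2.8284
Scalar projection = u.v / |v| = -18 / sqrt(8) = -6.364

-6.364


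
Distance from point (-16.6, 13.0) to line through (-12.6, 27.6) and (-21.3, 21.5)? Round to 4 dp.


|cross product| = 102.62
|line direction| = sqrt(112.9) = 10.6254
Distance = 102.62/sqrt(112.9) = 9.658

9.658


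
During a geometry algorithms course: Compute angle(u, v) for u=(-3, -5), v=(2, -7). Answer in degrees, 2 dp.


u.v = 29, |u| = sqrt(34) = 5.831, |v| = sqrt(53) = 7.2801
cos(theta) = u.v/(|u||v|) = 29/sqrt(1802) = 0.683157
theta = acos(0.683157) = 46.91 degrees

46.91 degrees


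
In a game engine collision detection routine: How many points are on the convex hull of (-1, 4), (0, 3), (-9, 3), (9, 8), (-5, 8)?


Convex hull vertices (CCW): (-9, 3), (0, 3), (9, 8), (-5, 8)
Count = 4

4


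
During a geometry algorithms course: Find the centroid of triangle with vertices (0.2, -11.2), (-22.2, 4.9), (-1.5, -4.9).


Centroid = ((x_A+x_B+x_C)/3, (y_A+y_B+y_C)/3)
= ((0.2+(-22.2)+(-1.5))/3, ((-11.2)+4.9+(-4.9))/3)
= (-7.8333, -3.7333)

(-7.8333, -3.7333)


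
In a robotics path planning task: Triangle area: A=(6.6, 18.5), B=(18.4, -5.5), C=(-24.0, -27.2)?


Area = |x_A(y_B-y_C) + x_B(y_C-y_A) + x_C(y_A-y_B)|/2
= |143.22 + (-840.88) + (-576)|/2
= 1273.66/2 = 636.83

636.83


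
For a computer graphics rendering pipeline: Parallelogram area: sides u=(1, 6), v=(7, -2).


|u x v| = |1*(-2) - 6*7|
= |(-2) - 42| = 44

44


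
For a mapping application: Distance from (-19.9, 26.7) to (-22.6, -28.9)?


dx=-2.7, dy=-55.6
d^2 = (-2.7)^2 + (-55.6)^2 = 3098.65
d = sqrt(3098.65) = 55.6655

55.6655


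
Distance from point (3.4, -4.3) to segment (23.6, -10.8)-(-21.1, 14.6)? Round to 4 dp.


Project P onto AB: t = 0.4041 (clamped to [0,1])
Closest point on segment: (5.5384, -0.5368)
Distance: 4.3283

4.3283


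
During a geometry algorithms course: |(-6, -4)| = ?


|u| = sqrt((-6)^2 + (-4)^2) = sqrt(52) = 7.2111

7.2111


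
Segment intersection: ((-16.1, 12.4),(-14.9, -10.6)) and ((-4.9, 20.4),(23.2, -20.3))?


Cross products: d1=-680.64, d2=-1278.1, d3=267.2, d4=864.66
d1*d2 < 0 and d3*d4 < 0? no

No, they don't intersect


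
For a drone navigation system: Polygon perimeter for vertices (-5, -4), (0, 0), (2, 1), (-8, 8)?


Sides: (-5, -4)->(0, 0): sqrt(41) = 6.403124, (0, 0)->(2, 1): sqrt(5) = 2.236068, (2, 1)->(-8, 8): sqrt(149) = 12.206556, (-8, 8)->(-5, -4): sqrt(153) = 12.369317
Sum = 33.215065
Perimeter = 33.2151

33.2151


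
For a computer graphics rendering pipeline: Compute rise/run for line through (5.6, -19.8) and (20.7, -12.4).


slope = (y2-y1)/(x2-x1) = ((-12.4)-(-19.8))/(20.7-5.6) = 7.4/15.1 = 0.4901

0.4901


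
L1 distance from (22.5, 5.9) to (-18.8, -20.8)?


|22.5-(-18.8)| + |5.9-(-20.8)| = 41.3 + 26.7 = 68

68


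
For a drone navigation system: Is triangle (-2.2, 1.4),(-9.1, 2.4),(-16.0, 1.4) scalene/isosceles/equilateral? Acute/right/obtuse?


Side lengths squared: AB^2=48.61, BC^2=48.61, CA^2=190.44
Sorted: [48.61, 48.61, 190.44]
By sides: Isosceles, By angles: Obtuse

Isosceles, Obtuse


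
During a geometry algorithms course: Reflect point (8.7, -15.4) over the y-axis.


Reflection over y-axis: (x,y) -> (-x,y)
(8.7, -15.4) -> (-8.7, -15.4)

(-8.7, -15.4)


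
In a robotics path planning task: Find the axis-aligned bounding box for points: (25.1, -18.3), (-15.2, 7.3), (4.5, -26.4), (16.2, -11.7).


x range: [-15.2, 25.1]
y range: [-26.4, 7.3]
Bounding box: (-15.2,-26.4) to (25.1,7.3)

(-15.2,-26.4) to (25.1,7.3)


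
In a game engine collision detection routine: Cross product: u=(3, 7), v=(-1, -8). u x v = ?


u x v = u_x*v_y - u_y*v_x = 3*(-8) - 7*(-1)
= (-24) - (-7) = -17

-17


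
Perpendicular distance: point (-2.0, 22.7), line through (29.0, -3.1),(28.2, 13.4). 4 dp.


|cross product| = 490.86
|line direction| = sqrt(272.89) = 16.5194
Distance = 490.86/sqrt(272.89) = 29.7142

29.7142


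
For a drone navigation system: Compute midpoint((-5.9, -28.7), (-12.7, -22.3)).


M = (((-5.9)+(-12.7))/2, ((-28.7)+(-22.3))/2)
= (-9.3, -25.5)

(-9.3, -25.5)


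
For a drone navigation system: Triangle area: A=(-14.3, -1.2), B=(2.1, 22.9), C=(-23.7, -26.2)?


Area = |x_A(y_B-y_C) + x_B(y_C-y_A) + x_C(y_A-y_B)|/2
= |(-702.13) + (-52.5) + 571.17|/2
= 183.46/2 = 91.73

91.73


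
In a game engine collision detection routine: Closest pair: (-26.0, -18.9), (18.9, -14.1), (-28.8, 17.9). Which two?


d(P0,P1) = 45.1558, d(P0,P2) = 36.9064, d(P1,P2) = 57.4394
Closest: P0 and P2

Closest pair: (-26.0, -18.9) and (-28.8, 17.9), distance = 36.9064


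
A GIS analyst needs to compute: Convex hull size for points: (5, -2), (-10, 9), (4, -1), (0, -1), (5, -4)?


Convex hull vertices (CCW): (-10, 9), (0, -1), (5, -4), (5, -2), (4, -1)
Count = 5

5


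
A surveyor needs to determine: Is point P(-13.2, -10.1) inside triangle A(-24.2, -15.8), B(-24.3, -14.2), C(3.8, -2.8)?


Cross products: AB x AP = -18.17, BC x BP = -11.33, CA x CP = -16.6
All same sign? yes

Yes, inside


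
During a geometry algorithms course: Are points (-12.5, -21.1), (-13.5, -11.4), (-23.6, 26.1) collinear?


Cross product: ((-13.5)-(-12.5))*(26.1-(-21.1)) - ((-11.4)-(-21.1))*((-23.6)-(-12.5))
= 60.47

No, not collinear


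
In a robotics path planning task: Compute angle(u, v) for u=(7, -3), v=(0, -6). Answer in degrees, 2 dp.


u.v = 18, |u| = sqrt(58) = 7.6158, |v| = sqrt(36) = 6
cos(theta) = u.v/(|u||v|) = 18/sqrt(2088) = 0.393919
theta = acos(0.393919) = 66.8 degrees

66.8 degrees


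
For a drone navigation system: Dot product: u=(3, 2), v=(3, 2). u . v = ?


u . v = u_x*v_x + u_y*v_y = 3*3 + 2*2
= 9 + 4 = 13

13


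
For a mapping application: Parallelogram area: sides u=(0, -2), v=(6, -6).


|u x v| = |0*(-6) - (-2)*6|
= |0 - (-12)| = 12

12


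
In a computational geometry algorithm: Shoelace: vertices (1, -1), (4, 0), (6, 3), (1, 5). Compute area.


Shoelace sum: (1*0 - 4*(-1)) + (4*3 - 6*0) + (6*5 - 1*3) + (1*(-1) - 1*5)
= 37
Area = |37|/2 = 18.5

18.5
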